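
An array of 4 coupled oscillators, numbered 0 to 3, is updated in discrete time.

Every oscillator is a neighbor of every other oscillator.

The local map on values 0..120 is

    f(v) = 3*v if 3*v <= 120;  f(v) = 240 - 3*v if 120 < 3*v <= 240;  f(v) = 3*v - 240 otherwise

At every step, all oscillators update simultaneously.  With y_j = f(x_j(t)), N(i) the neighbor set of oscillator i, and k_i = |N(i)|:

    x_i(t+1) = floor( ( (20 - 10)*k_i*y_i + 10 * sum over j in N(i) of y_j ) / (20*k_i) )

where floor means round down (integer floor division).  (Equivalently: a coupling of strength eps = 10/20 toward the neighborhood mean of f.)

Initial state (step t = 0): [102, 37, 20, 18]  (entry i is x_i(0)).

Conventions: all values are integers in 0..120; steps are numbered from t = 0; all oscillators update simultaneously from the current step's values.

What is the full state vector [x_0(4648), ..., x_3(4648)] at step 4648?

Simulating step by step:
t=0: [102, 37, 20, 18]
t=1: [70, 85, 68, 66]
t=2: [30, 25, 32, 34]
t=3: [90, 85, 92, 94]
t=4: [30, 25, 32, 34]

Answer: [30, 25, 32, 34]
Key observation: The state at step 2, [30, 25, 32, 34], reappears at step 4: the system is in a cycle of period 2 from step 2 on.  Therefore the state at step 4648 equals the state at step 2 + ((4648 - 2) mod 2) = 2, which is [30, 25, 32, 34].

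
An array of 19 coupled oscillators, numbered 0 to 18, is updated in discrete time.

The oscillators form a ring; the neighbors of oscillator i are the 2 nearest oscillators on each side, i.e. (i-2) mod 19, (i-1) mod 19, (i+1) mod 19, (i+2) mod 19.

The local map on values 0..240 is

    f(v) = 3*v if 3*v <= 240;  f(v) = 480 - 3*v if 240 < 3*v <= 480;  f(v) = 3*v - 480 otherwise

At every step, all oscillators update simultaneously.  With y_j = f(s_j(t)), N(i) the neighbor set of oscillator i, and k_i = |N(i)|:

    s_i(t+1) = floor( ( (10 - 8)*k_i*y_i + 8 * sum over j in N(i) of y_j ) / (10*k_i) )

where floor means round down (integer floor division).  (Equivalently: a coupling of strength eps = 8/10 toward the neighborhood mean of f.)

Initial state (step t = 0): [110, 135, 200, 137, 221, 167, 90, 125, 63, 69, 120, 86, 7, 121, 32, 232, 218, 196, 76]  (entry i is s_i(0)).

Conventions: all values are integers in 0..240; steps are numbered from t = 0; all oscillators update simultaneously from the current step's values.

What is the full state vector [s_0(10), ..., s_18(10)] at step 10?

Simulating step by step:
t=0: [110, 135, 200, 137, 221, 167, 90, 125, 63, 69, 120, 86, 7, 121, 32, 232, 218, 196, 76]
t=1: [136, 128, 119, 93, 120, 117, 141, 146, 166, 168, 151, 137, 115, 134, 124, 142, 164, 175, 147]
t=2: [75, 106, 122, 133, 126, 109, 73, 54, 33, 36, 54, 66, 83, 88, 77, 59, 51, 44, 52]
t=3: [157, 147, 136, 122, 133, 143, 147, 148, 150, 145, 159, 183, 207, 210, 201, 181, 169, 168, 165]
t=4: [31, 49, 63, 71, 71, 64, 47, 40, 30, 36, 57, 81, 97, 109, 100, 77, 50, 27, 22]
t=5: [115, 141, 171, 190, 189, 175, 151, 130, 126, 145, 159, 171, 186, 198, 180, 159, 141, 124, 107]
t=6: [98, 94, 80, 62, 56, 67, 70, 61, 53, 54, 52, 54, 57, 57, 62, 68, 77, 92, 103]
t=7: [199, 196, 195, 198, 201, 189, 184, 183, 174, 164, 162, 164, 169, 178, 192, 199, 199, 199, 198]
t=8: [112, 111, 113, 107, 100, 93, 78, 56, 40, 28, 19, 22, 39, 61, 82, 100, 112, 116, 114]
t=9: [140, 145, 154, 165, 183, 188, 180, 161, 132, 99, 88, 101, 131, 156, 171, 174, 165, 147, 141]
t=10: [43, 39, 41, 46, 49, 46, 60, 82, 109, 132, 149, 135, 105, 70, 37, 28, 37, 42, 43]

Answer: [43, 39, 41, 46, 49, 46, 60, 82, 109, 132, 149, 135, 105, 70, 37, 28, 37, 42, 43]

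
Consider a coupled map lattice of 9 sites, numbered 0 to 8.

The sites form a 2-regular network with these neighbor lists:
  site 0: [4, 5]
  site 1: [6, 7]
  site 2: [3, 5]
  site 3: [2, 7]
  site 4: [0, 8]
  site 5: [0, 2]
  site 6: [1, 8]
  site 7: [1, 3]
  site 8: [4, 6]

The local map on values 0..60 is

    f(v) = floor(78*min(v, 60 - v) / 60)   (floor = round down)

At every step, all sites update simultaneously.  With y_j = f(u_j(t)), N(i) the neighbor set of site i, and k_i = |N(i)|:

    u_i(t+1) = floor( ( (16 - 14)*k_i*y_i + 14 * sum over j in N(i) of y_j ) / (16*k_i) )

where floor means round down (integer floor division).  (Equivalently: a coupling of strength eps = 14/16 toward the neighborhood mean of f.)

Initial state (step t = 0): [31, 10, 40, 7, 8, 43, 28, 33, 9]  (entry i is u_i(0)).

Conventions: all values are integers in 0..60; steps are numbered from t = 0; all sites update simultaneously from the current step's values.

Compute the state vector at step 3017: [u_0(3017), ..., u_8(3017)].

Simulating step by step:
t=0: [31, 10, 40, 7, 8, 43, 28, 33, 9]
t=1: [18, 32, 16, 27, 22, 30, 15, 14, 21]
t=2: [32, 20, 34, 21, 25, 23, 29, 33, 23]
t=3: [31, 34, 28, 33, 32, 33, 28, 27, 33]
t=4: [35, 35, 35, 35, 36, 36, 34, 34, 35]
t=5: [31, 32, 31, 32, 31, 31, 32, 32, 32]
t=6: [37, 36, 36, 36, 36, 37, 36, 36, 36]
t=7: [29, 31, 30, 31, 30, 29, 31, 31, 31]
t=8: [37, 37, 37, 37, 37, 37, 37, 37, 37]
t=9: [29, 29, 29, 29, 29, 29, 29, 29, 29]
t=10: [37, 37, 37, 37, 37, 37, 37, 37, 37]

Answer: [29, 29, 29, 29, 29, 29, 29, 29, 29]
Key observation: The state at step 8, [37, 37, 37, 37, 37, 37, 37, 37, 37], reappears at step 10: the system is in a cycle of period 2 from step 8 on.  Therefore the state at step 3017 equals the state at step 8 + ((3017 - 8) mod 2) = 9, which is [29, 29, 29, 29, 29, 29, 29, 29, 29].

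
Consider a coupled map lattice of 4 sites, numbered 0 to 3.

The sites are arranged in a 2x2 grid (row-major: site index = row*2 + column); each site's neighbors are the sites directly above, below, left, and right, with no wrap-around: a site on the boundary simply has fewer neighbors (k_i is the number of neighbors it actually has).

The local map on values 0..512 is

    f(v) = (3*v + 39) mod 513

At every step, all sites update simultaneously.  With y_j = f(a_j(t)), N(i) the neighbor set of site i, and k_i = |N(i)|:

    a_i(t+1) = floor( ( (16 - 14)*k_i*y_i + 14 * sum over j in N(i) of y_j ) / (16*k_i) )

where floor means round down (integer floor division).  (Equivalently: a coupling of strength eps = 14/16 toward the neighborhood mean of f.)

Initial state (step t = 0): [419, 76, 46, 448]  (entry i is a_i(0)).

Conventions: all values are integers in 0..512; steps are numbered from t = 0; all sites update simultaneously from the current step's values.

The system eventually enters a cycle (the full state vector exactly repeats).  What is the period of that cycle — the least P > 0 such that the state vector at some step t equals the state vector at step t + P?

Answer: 24
Key observation: The state at step 63, [204, 258, 258, 204], reappears at step 87 — and no state repeats earlier — so the cycle the system enters has period 24.

Derivation:
t=0: [419, 76, 46, 448]
t=1: [228, 307, 296, 238]
t=2: [402, 252, 248, 406]
t=3: [268, 232, 230, 270]
t=4: [232, 319, 318, 233]
t=5: [449, 255, 255, 449]
t=6: [299, 351, 351, 299]
t=7: [110, 378, 378, 110]
t=8: [174, 341, 341, 174]
t=9: [37, 46, 46, 37]
t=10: [173, 153, 153, 173]
t=11: [441, 101, 101, 441]
t=12: [341, 336, 336, 341]
t=13: [22, 34, 34, 22]
t=14: [136, 109, 109, 136]
t=15: [376, 436, 436, 376]
t=16: [298, 163, 163, 298]
t=17: [65, 369, 369, 65]
t=18: [134, 219, 219, 134]
t=19: [215, 408, 408, 215]
t=20: [228, 179, 179, 228]
t=21: [81, 191, 191, 81]
t=22: [121, 259, 259, 121]
t=23: [315, 389, 389, 315]
t=24: [216, 434, 434, 216]
t=25: [297, 191, 191, 297]
t=26: [138, 377, 377, 138]
t=27: [182, 414, 414, 182]
t=28: [232, 94, 94, 232]
t=29: [308, 234, 234, 308]
t=30: [255, 422, 422, 255]
t=31: [280, 289, 289, 280]
t=32: [389, 369, 369, 389]
t=33: [127, 172, 172, 127]
t=34: [89, 372, 372, 89]
t=35: [151, 283, 283, 151]
t=36: [389, 477, 477, 389]
t=37: [411, 213, 213, 411]
t=38: [175, 235, 235, 175]
t=39: [208, 73, 73, 208]
t=40: [244, 163, 163, 244]
t=41: [45, 227, 227, 45]
t=42: [202, 178, 178, 202]
t=43: [69, 123, 123, 69]
t=44: [387, 266, 266, 387]
t=45: [305, 192, 192, 305]
t=46: [144, 398, 398, 144]
t=47: [240, 438, 438, 240]
t=48: [316, 256, 256, 316]
t=49: [316, 451, 451, 316]
t=50: [379, 460, 460, 379]
t=51: [362, 180, 180, 362]
t=52: [70, 94, 94, 70]
t=53: [312, 258, 258, 312]
t=54: [320, 441, 441, 320]
t=55: [354, 467, 467, 354]
t=56: [371, 117, 117, 371]
t=57: [357, 159, 159, 357]
t=58: [13, 73, 73, 13]
t=59: [235, 100, 100, 235]
t=60: [325, 244, 244, 325]
t=61: [288, 470, 470, 288]
t=62: [418, 394, 394, 418]
t=63: [204, 258, 258, 204]
t=64: [279, 158, 158, 279]
t=65: [45, 317, 317, 45]
t=66: [439, 211, 211, 439]
t=67: [180, 308, 308, 180]
t=68: [402, 114, 114, 402]
t=69: [360, 239, 239, 360]
t=70: [224, 111, 111, 224]
t=71: [350, 219, 219, 350]
t=72: [168, 78, 78, 168]
t=73: [242, 60, 60, 242]
t=74: [223, 247, 247, 223]
t=75: [258, 204, 204, 258]
t=76: [158, 279, 279, 158]
t=77: [317, 45, 45, 317]
t=78: [211, 439, 439, 211]
t=79: [308, 180, 180, 308]
t=80: [114, 402, 402, 114]
t=81: [239, 360, 360, 239]
t=82: [111, 224, 224, 111]
t=83: [219, 350, 350, 219]
t=84: [78, 168, 168, 78]
t=85: [60, 242, 242, 60]
t=86: [247, 223, 223, 247]
t=87: [204, 258, 258, 204]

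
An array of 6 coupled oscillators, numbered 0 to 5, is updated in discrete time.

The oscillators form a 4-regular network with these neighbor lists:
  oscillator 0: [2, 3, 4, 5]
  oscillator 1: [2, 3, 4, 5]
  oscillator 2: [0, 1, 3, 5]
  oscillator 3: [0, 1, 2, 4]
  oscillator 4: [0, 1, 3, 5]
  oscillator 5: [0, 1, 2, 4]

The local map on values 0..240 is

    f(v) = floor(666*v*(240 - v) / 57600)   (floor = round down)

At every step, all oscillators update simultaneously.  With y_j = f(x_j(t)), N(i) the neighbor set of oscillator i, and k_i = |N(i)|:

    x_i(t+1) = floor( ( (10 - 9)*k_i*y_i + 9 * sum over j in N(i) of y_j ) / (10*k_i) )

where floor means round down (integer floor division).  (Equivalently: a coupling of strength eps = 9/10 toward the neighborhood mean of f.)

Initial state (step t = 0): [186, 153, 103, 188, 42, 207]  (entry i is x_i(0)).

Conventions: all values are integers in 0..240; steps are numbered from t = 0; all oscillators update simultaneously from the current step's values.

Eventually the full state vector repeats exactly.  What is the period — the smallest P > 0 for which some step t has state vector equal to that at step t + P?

Simulating step by step:
t=0: [186, 153, 103, 188, 42, 207]
t=1: [112, 116, 119, 130, 113, 126]
t=2: [165, 165, 165, 165, 165, 165]
t=3: [143, 143, 143, 143, 143, 143]
t=4: [160, 160, 160, 160, 160, 160]
t=5: [148, 148, 148, 148, 148, 148]
t=6: [157, 157, 157, 157, 157, 157]
t=7: [150, 150, 150, 150, 150, 150]
t=8: [156, 156, 156, 156, 156, 156]
t=9: [151, 151, 151, 151, 151, 151]
t=10: [155, 155, 155, 155, 155, 155]
t=11: [152, 152, 152, 152, 152, 152]
t=12: [154, 154, 154, 154, 154, 154]
t=13: [153, 153, 153, 153, 153, 153]
t=14: [153, 153, 153, 153, 153, 153]

Answer: 1
Key observation: The state at step 13, [153, 153, 153, 153, 153, 153], reappears at step 14 — and no state repeats earlier — so the cycle the system enters has period 1.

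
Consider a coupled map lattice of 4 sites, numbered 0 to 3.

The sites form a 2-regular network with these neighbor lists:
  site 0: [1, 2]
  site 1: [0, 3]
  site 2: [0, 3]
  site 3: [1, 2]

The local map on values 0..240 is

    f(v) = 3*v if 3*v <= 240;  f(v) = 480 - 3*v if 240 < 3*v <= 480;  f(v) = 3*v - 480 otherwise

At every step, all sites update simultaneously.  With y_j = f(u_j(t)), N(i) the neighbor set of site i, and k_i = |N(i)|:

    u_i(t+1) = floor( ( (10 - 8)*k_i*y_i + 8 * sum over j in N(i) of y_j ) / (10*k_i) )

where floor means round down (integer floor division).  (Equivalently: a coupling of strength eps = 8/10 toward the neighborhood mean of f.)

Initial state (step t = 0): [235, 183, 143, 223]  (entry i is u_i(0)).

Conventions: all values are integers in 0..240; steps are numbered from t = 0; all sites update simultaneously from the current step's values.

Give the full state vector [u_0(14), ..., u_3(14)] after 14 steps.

Simulating step by step:
t=0: [235, 183, 143, 223]
t=1: [93, 179, 175, 85]
t=2: [81, 181, 179, 85]
t=3: [95, 197, 196, 93]
t=4: [126, 180, 180, 127]
t=5: [68, 92, 92, 67]
t=6: [204, 202, 202, 203]
t=7: [127, 129, 129, 126]
t=8: [94, 99, 99, 94]
t=9: [186, 195, 195, 186]
t=10: [99, 83, 83, 99]
t=11: [221, 192, 192, 221]
t=12: [113, 165, 165, 113]
t=13: [40, 115, 115, 40]
t=14: [132, 123, 123, 132]

Answer: [132, 123, 123, 132]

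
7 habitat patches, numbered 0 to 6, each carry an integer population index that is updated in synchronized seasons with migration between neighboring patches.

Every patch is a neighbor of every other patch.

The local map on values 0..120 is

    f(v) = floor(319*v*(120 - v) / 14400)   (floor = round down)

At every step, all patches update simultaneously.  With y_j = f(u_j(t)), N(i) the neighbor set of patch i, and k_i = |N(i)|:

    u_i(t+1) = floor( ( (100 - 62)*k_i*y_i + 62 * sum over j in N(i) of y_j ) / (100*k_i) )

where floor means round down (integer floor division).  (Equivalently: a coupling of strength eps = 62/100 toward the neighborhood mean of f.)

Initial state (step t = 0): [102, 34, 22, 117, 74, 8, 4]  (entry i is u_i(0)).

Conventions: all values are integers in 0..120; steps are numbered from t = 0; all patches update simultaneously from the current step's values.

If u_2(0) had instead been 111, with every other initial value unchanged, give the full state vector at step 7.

Answer: [76, 76, 76, 76, 76, 76, 76]
Key observation: This trace re-runs the system from the modified initial state.

Derivation:
t=0: [102, 34, 111, 117, 74, 8, 4]
t=1: [35, 42, 30, 26, 45, 29, 27]
t=2: [63, 65, 61, 60, 65, 61, 60]
t=3: [79, 79, 79, 79, 79, 79, 79]
t=4: [71, 71, 71, 71, 71, 71, 71]
t=5: [77, 77, 77, 77, 77, 77, 77]
t=6: [73, 73, 73, 73, 73, 73, 73]
t=7: [76, 76, 76, 76, 76, 76, 76]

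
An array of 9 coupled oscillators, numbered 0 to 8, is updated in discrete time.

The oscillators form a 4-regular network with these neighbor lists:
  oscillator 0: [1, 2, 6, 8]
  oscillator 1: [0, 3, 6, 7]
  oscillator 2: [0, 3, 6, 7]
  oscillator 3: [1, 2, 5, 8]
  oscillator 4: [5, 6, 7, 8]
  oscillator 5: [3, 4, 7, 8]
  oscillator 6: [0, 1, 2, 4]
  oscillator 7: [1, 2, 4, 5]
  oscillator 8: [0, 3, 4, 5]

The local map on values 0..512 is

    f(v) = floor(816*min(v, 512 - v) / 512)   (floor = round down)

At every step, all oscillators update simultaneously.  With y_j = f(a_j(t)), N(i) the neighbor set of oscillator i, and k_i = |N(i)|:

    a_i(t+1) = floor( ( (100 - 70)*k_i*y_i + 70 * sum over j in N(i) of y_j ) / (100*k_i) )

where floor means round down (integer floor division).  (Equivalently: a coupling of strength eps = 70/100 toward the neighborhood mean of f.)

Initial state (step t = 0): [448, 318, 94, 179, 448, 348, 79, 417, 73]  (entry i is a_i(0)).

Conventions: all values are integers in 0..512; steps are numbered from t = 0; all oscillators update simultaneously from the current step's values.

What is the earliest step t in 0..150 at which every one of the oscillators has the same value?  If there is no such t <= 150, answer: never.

Simulating step by step:
t=0: [448, 318, 94, 179, 448, 348, 79, 417, 73]  (not all equal)
t=1: [152, 208, 160, 231, 144, 192, 153, 188, 166]  (not all equal)
t=2: [263, 300, 278, 312, 263, 294, 257, 285, 279]  (not all equal)
t=3: [378, 360, 370, 345, 378, 357, 384, 362, 366]  (not all equal)
t=4: [222, 233, 229, 245, 225, 240, 217, 234, 233]  (not all equal)
t=5: [359, 366, 364, 377, 364, 375, 356, 369, 370]  (not all equal)
t=6: [237, 232, 233, 223, 231, 223, 239, 229, 227]  (not all equal)
t=7: [372, 369, 369, 361, 365, 359, 373, 365, 362]  (not all equal)
t=8: [226, 228, 228, 235, 234, 238, 225, 233, 236]  (not all equal)
t=9: [363, 364, 364, 371, 371, 374, 362, 369, 372]  (not all equal)
t=10: [234, 232, 232, 226, 226, 222, 234, 227, 225]  (not all equal)
t=11: [368, 367, 367, 361, 360, 357, 368, 362, 360]  (not all equal)
t=12: [231, 233, 233, 238, 240, 242, 231, 238, 240]  (not all equal)
t=13: [371, 372, 372, 377, 379, 381, 371, 377, 379]  (not all equal)
t=14: [221, 220, 220, 215, 213, 211, 221, 215, 213]  (not all equal)
t=15: [349, 347, 347, 343, 341, 339, 349, 343, 341]  (not all equal)
t=16: [262, 263, 263, 268, 269, 271, 262, 268, 269]  (not all equal)
t=17: [395, 393, 393, 389, 388, 386, 395, 389, 388]  (not all equal)
t=18: [188, 190, 190, 194, 195, 197, 188, 194, 195]  (not all equal)
t=19: [301, 303, 303, 307, 308, 310, 301, 307, 308]  (not all equal)
t=20: [333, 331, 331, 327, 326, 324, 333, 327, 326]  (not all equal)
t=21: [287, 289, 289, 293, 294, 296, 287, 293, 294]  (not all equal)
t=22: [355, 353, 353, 349, 348, 346, 355, 349, 348]  (not all equal)
t=23: [252, 254, 254, 258, 259, 261, 252, 258, 259]  (not all equal)
t=24: [402, 402, 402, 403, 402, 402, 402, 403, 402]  (not all equal)
t=25: [175, 174, 174, 174, 174, 174, 175, 174, 174]  (not all equal)
t=26: [277, 277, 277, 277, 277, 277, 277, 277, 277]  (all equal)

Answer: 26
Key observation: Synchronization is absorbing here: once all oscillators are equal they stay equal, and step 26 is the first all-equal step.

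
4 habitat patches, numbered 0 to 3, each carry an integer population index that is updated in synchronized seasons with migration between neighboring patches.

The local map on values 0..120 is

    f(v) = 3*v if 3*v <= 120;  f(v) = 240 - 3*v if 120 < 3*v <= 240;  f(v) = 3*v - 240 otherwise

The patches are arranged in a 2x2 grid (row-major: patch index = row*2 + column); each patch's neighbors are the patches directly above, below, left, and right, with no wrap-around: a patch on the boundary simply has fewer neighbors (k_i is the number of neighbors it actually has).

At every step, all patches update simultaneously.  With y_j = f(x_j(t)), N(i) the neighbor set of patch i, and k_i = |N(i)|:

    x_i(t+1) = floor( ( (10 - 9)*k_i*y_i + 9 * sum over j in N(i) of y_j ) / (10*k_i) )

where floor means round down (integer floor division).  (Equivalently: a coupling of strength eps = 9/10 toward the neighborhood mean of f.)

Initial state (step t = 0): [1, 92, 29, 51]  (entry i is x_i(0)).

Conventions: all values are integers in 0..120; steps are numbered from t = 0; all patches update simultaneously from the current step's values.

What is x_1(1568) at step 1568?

Simulating step by step:
t=0: [1, 92, 29, 51]
t=1: [55, 44, 49, 64]
t=2: [97, 66, 64, 95]
t=3: [45, 47, 48, 45]
t=4: [98, 104, 104, 98]
t=5: [70, 55, 55, 70]
t=6: [70, 34, 34, 70]
t=7: [94, 37, 37, 94]
t=8: [104, 48, 48, 104]
t=9: [93, 74, 74, 93]
t=10: [20, 36, 36, 20]
t=11: [103, 64, 64, 103]
t=12: [50, 66, 66, 50]
t=13: [46, 85, 85, 46]
t=14: [23, 93, 93, 23]
t=15: [42, 66, 66, 42]
t=16: [49, 106, 106, 49]
t=17: [79, 91, 91, 79]
t=18: [30, 6, 6, 30]
t=19: [25, 82, 82, 25]
t=20: [12, 68, 68, 12]
t=21: [36, 36, 36, 36]
t=22: [108, 108, 108, 108]
t=23: [84, 84, 84, 84]
t=24: [12, 12, 12, 12]
t=25: [36, 36, 36, 36]

Answer: x_1(1568) = 12
Key observation: The state at step 21, [36, 36, 36, 36], reappears at step 25: the system is in a cycle of period 4 from step 21 on.  Therefore the state at step 1568 equals the state at step 21 + ((1568 - 21) mod 4) = 24, which is [12, 12, 12, 12].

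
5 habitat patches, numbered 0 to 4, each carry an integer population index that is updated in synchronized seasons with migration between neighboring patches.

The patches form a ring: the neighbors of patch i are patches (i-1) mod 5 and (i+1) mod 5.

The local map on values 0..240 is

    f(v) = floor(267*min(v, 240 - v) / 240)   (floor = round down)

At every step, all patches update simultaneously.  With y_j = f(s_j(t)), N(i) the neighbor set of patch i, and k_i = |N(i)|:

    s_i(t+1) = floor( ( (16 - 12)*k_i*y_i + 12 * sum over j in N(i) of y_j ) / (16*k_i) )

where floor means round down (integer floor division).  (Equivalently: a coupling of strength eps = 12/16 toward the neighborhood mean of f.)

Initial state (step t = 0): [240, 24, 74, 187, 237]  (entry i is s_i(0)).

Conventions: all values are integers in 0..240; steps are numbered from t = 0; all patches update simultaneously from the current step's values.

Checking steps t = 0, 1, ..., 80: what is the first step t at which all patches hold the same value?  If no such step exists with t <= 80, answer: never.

Simulating step by step:
t=0: [240, 24, 74, 187, 237]  (not all equal)
t=1: [10, 37, 52, 46, 22]  (not all equal)
t=2: [27, 35, 48, 43, 29]  (not all equal)
t=3: [33, 40, 45, 43, 36]  (not all equal)
t=4: [40, 43, 46, 45, 41]  (not all equal)
t=5: [45, 47, 49, 48, 46]  (not all equal)
t=6: [51, 52, 52, 52, 51]  (not all equal)
t=7: [56, 56, 57, 56, 56]  (not all equal)
t=8: [62, 62, 62, 62, 62]  (all equal)

Answer: 8
Key observation: Synchronization is absorbing here: once all patches are equal they stay equal, and step 8 is the first all-equal step.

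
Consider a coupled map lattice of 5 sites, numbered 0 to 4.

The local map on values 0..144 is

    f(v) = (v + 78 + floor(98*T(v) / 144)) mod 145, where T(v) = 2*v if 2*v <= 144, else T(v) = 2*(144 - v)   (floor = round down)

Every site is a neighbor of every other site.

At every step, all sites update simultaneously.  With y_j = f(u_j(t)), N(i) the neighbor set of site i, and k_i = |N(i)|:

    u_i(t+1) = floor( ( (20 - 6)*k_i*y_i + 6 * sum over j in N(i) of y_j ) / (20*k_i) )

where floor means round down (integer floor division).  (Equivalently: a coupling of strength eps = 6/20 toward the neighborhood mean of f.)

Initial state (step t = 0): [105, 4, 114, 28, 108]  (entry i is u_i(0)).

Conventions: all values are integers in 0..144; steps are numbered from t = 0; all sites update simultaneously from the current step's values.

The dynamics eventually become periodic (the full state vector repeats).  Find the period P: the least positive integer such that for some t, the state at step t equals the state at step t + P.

Simulating step by step:
t=0: [105, 4, 114, 28, 108]
t=1: [94, 91, 91, 127, 93]
t=2: [94, 94, 94, 86, 94]
t=3: [95, 95, 95, 96, 95]
t=4: [94, 94, 94, 94, 94]
t=5: [95, 95, 95, 95, 95]
t=6: [94, 94, 94, 94, 94]

Answer: 2
Key observation: The state at step 4, [94, 94, 94, 94, 94], reappears at step 6 — and no state repeats earlier — so the cycle the system enters has period 2.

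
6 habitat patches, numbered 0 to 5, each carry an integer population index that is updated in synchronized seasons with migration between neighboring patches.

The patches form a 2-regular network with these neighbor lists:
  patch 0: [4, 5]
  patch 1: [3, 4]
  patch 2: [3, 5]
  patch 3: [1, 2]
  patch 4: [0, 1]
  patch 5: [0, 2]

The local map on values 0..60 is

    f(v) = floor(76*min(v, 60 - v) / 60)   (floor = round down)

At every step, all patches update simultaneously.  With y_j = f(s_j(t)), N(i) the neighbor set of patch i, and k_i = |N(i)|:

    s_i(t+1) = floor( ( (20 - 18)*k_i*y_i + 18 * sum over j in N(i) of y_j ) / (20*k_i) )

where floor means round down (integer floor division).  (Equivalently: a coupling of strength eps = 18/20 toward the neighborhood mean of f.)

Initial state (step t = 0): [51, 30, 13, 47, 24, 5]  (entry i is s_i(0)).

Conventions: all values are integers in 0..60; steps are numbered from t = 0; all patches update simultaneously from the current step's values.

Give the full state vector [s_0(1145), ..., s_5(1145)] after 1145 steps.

Answer: [35, 35, 35, 35, 35, 35]
Key observation: The state at step 18, [31, 31, 31, 31, 31, 31], reappears at step 26: the system is in a cycle of period 8 from step 18 on.  Therefore the state at step 1145 equals the state at step 18 + ((1145 - 18) mod 8) = 25, which is [35, 35, 35, 35, 35, 35].

Derivation:
t=0: [51, 30, 13, 47, 24, 5]
t=1: [17, 24, 11, 25, 25, 12]
t=2: [22, 30, 22, 22, 26, 16]
t=3: [26, 30, 23, 31, 32, 26]
t=4: [33, 35, 33, 33, 35, 30]
t=5: [34, 32, 35, 32, 32, 34]
t=6: [33, 35, 33, 33, 33, 31]
t=7: [34, 33, 34, 32, 32, 34]
t=8: [33, 34, 33, 33, 33, 32]
t=9: [34, 33, 34, 33, 33, 34]
t=10: [32, 34, 32, 33, 33, 32]
t=11: [34, 33, 34, 33, 33, 35]
t=12: [32, 34, 32, 33, 33, 31]
t=13: [35, 33, 35, 33, 33, 35]
t=14: [32, 34, 32, 32, 32, 31]
t=15: [35, 34, 35, 33, 33, 35]
t=16: [32, 33, 32, 31, 31, 31]
t=17: [35, 35, 35, 34, 34, 35]
t=18: [31, 31, 31, 31, 31, 31]
t=19: [36, 36, 36, 36, 36, 36]
t=20: [30, 30, 30, 30, 30, 30]
t=21: [38, 38, 38, 38, 38, 38]
t=22: [27, 27, 27, 27, 27, 27]
t=23: [34, 34, 34, 34, 34, 34]
t=24: [32, 32, 32, 32, 32, 32]
t=25: [35, 35, 35, 35, 35, 35]
t=26: [31, 31, 31, 31, 31, 31]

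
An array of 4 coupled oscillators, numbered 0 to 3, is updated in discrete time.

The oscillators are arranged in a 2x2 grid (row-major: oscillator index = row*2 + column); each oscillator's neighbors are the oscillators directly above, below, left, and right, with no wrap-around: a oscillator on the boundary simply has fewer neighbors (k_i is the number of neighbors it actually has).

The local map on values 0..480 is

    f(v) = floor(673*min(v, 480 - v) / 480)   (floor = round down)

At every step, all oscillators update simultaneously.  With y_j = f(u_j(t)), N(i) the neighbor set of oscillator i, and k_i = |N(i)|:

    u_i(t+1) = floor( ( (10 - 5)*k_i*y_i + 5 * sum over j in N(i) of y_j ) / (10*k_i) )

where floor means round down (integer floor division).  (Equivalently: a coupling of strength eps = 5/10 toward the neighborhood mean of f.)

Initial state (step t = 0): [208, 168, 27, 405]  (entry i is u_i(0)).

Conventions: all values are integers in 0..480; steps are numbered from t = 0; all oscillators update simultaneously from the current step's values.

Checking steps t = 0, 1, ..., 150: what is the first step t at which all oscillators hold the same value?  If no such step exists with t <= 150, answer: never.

Simulating step by step:
t=0: [208, 168, 27, 405]  (not all equal)
t=1: [213, 216, 117, 120]  (not all equal)
t=2: [265, 267, 198, 200]  (not all equal)
t=3: [294, 294, 283, 283]  (not all equal)
t=4: [264, 264, 272, 272]  (not all equal)
t=5: [299, 299, 293, 293]  (not all equal)
t=6: [255, 255, 259, 259]  (not all equal)
t=7: [313, 313, 310, 310]  (not all equal)
t=8: [235, 235, 237, 237]  (not all equal)
t=9: [329, 329, 331, 331]  (not all equal)
t=10: [210, 210, 208, 208]  (not all equal)
t=11: [293, 293, 291, 291]  (not all equal)
t=12: [262, 262, 263, 263]  (not all equal)
t=13: [304, 304, 304, 304]  (all equal)

Answer: 13
Key observation: Synchronization is absorbing here: once all oscillators are equal they stay equal, and step 13 is the first all-equal step.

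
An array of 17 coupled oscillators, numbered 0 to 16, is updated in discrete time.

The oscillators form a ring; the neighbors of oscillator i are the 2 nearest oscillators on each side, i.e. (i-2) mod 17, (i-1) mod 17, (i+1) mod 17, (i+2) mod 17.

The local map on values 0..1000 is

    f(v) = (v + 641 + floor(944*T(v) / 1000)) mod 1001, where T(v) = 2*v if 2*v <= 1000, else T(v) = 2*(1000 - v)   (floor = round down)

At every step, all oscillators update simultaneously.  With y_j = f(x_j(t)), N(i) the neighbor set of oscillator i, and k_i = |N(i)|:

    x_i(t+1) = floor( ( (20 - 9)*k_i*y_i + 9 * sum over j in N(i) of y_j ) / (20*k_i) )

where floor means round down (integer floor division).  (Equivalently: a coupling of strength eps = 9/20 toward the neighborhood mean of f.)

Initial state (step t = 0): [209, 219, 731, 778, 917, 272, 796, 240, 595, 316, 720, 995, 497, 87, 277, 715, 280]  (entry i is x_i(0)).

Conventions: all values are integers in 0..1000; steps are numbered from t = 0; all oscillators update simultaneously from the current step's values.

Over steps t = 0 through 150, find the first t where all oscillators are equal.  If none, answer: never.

Answer: 21
Key observation: Synchronization is absorbing here: once all oscillators are equal they stay equal, and step 21 is the first all-equal step.

Derivation:
t=0: [209, 219, 731, 778, 917, 272, 796, 240, 595, 316, 720, 995, 497, 87, 277, 715, 280]  (not all equal)
t=1: [413, 420, 715, 717, 725, 537, 729, 497, 841, 625, 743, 624, 362, 721, 500, 718, 454]  (not all equal)
t=2: [861, 869, 880, 791, 791, 334, 685, 342, 743, 838, 861, 919, 692, 783, 429, 799, 821]  (not all equal)
t=3: [770, 768, 766, 783, 801, 691, 834, 701, 825, 764, 788, 761, 860, 831, 861, 817, 800]  (not all equal)
t=4: [836, 841, 841, 842, 829, 878, 818, 874, 816, 847, 822, 832, 783, 792, 776, 802, 815]  (not all equal)
t=5: [789, 783, 782, 777, 784, 762, 788, 764, 793, 779, 798, 797, 823, 821, 829, 813, 804]  (not all equal)
t=6: [824, 830, 832, 837, 833, 844, 832, 842, 827, 832, 819, 816, 801, 800, 796, 806, 814]  (not all equal)
t=7: [797, 791, 789, 785, 786, 781, 787, 783, 791, 791, 800, 804, 813, 815, 817, 810, 804]  (not all equal)
t=8: [819, 823, 826, 829, 830, 832, 829, 830, 825, 823, 817, 813, 807, 805, 804, 808, 813]  (not all equal)
t=9: [800, 797, 794, 791, 790, 789, 791, 791, 795, 797, 802, 805, 809, 811, 812, 809, 805]  (not all equal)
t=10: [816, 819, 822, 824, 825, 826, 825, 824, 821, 819, 815, 812, 809, 808, 807, 809, 813]  (not all equal)
t=11: [803, 800, 798, 796, 795, 794, 795, 796, 798, 800, 803, 805, 808, 809, 809, 808, 805]  (not all equal)
t=12: [814, 816, 818, 820, 821, 821, 821, 820, 818, 816, 814, 812, 810, 809, 809, 810, 812]  (not all equal)
t=13: [804, 802, 801, 799, 798, 798, 798, 799, 801, 802, 804, 806, 807, 808, 808, 807, 806]  (not all equal)
t=14: [813, 815, 816, 817, 818, 818, 818, 817, 816, 815, 813, 812, 811, 810, 810, 811, 812]  (not all equal)
t=15: [805, 804, 803, 802, 801, 801, 801, 802, 803, 804, 805, 806, 807, 807, 807, 807, 806]  (not all equal)
t=16: [812, 813, 814, 815, 815, 815, 815, 815, 814, 813, 812, 812, 811, 811, 811, 811, 812]  (not all equal)
t=17: [806, 805, 805, 804, 804, 804, 804, 804, 805, 805, 806, 806, 806, 806, 806, 806, 806]  (not all equal)
t=18: [812, 812, 813, 813, 813, 814, 813, 813, 813, 812, 812, 812, 812, 812, 812, 812, 812]  (not all equal)
t=19: [806, 806, 806, 805, 805, 805, 805, 805, 806, 806, 806, 806, 806, 806, 806, 806, 806]  (not all equal)
t=20: [812, 812, 812, 812, 812, 813, 812, 812, 812, 812, 812, 812, 812, 812, 812, 812, 812]  (not all equal)
t=21: [806, 806, 806, 806, 806, 806, 806, 806, 806, 806, 806, 806, 806, 806, 806, 806, 806]  (all equal)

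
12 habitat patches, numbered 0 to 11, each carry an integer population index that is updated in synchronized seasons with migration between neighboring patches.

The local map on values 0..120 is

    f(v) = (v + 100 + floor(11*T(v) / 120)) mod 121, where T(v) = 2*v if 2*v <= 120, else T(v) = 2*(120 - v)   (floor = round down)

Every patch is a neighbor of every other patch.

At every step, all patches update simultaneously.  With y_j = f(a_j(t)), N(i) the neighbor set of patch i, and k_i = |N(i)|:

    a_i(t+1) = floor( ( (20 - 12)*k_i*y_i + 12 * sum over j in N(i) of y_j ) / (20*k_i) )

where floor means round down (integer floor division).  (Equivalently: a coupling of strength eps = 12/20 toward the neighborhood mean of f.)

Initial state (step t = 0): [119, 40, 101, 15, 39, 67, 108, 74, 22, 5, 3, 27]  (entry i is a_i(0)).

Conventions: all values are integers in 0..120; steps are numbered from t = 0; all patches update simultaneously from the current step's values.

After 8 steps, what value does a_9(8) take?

Simulating step by step:
t=0: [119, 40, 101, 15, 39, 67, 108, 74, 22, 5, 3, 27]
t=1: [76, 51, 71, 82, 51, 61, 73, 63, 44, 78, 77, 45]
t=2: [55, 47, 53, 56, 47, 50, 54, 51, 44, 55, 55, 44]
t=3: [40, 37, 39, 41, 37, 38, 39, 38, 36, 40, 40, 36]
t=4: [24, 23, 24, 24, 23, 23, 24, 23, 22, 24, 24, 22]
t=5: [6, 6, 6, 6, 6, 6, 6, 6, 5, 6, 6, 5]
t=6: [106, 106, 106, 106, 106, 106, 106, 106, 106, 106, 106, 106]
t=7: [87, 87, 87, 87, 87, 87, 87, 87, 87, 87, 87, 87]
t=8: [72, 72, 72, 72, 72, 72, 72, 72, 72, 72, 72, 72]

Answer: a_9(8) = 72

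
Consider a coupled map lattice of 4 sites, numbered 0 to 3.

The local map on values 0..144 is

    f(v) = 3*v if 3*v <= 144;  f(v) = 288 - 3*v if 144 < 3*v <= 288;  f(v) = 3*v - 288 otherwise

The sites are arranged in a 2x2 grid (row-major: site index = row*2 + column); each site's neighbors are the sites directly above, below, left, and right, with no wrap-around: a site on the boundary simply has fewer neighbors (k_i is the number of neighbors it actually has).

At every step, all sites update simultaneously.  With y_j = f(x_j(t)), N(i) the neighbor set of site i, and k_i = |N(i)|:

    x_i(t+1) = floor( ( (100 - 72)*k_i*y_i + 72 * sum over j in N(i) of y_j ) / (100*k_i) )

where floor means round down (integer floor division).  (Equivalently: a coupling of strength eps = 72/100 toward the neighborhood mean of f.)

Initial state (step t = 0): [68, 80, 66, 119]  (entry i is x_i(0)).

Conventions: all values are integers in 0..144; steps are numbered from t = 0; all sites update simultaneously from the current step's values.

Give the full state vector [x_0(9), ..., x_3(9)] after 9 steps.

Answer: [70, 77, 74, 69]

Derivation:
t=0: [68, 80, 66, 119]
t=1: [73, 68, 80, 69]
t=2: [66, 77, 67, 70]
t=3: [77, 76, 84, 73]
t=4: [50, 62, 55, 53]
t=5: [119, 124, 130, 117]
t=6: [86, 71, 76, 84]
t=7: [57, 44, 40, 58]
t=8: [123, 120, 116, 122]
t=9: [70, 77, 74, 69]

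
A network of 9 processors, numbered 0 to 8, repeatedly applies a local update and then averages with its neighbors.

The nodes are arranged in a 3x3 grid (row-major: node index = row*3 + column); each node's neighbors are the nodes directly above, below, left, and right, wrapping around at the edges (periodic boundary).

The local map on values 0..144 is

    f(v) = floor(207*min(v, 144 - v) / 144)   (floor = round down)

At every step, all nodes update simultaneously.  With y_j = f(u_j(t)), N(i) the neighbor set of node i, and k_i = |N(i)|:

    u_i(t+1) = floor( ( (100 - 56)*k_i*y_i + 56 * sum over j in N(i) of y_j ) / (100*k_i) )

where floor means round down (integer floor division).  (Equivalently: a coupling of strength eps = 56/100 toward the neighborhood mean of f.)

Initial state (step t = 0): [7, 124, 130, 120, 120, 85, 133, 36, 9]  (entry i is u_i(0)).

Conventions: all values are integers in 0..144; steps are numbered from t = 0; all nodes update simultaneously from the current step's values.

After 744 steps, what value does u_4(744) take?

Answer: u_4(744) = 90
Key observation: The state at step 24, [90, 90, 90, 90, 90, 90, 90, 90, 90], reappears at step 34: the system is in a cycle of period 10 from step 24 on.  Therefore the state at step 744 equals the state at step 24 + ((744 - 24) mod 10) = 24, which is [90, 90, 90, 90, 90, 90, 90, 90, 90].

Derivation:
t=0: [7, 124, 130, 120, 120, 85, 133, 36, 9]
t=1: [17, 28, 27, 34, 42, 50, 21, 34, 29]
t=2: [32, 41, 41, 47, 55, 57, 35, 45, 44]
t=3: [52, 60, 60, 65, 72, 73, 55, 63, 63]
t=4: [80, 87, 87, 91, 97, 96, 83, 89, 89]
t=5: [85, 80, 80, 77, 72, 72, 83, 78, 79]
t=6: [88, 92, 92, 95, 99, 99, 89, 93, 93]
t=7: [76, 73, 73, 70, 67, 67, 76, 72, 72]
t=8: [98, 100, 100, 98, 98, 98, 99, 101, 101]
t=9: [64, 63, 63, 65, 64, 64, 63, 62, 62]
t=10: [91, 90, 90, 92, 91, 91, 90, 89, 89]
t=11: [76, 77, 77, 75, 76, 76, 77, 78, 78]
t=12: [96, 96, 96, 97, 96, 96, 96, 94, 94]
t=13: [68, 69, 69, 68, 69, 69, 69, 70, 70]
t=14: [97, 98, 98, 97, 98, 98, 98, 99, 99]
t=15: [66, 65, 65, 66, 65, 65, 65, 64, 64]
t=16: [93, 93, 93, 93, 93, 93, 93, 92, 92]
t=17: [73, 73, 73, 73, 73, 73, 73, 73, 73]
t=18: [102, 102, 102, 102, 102, 102, 102, 102, 102]
t=19: [60, 60, 60, 60, 60, 60, 60, 60, 60]
t=20: [86, 86, 86, 86, 86, 86, 86, 86, 86]
t=21: [83, 83, 83, 83, 83, 83, 83, 83, 83]
t=22: [87, 87, 87, 87, 87, 87, 87, 87, 87]
t=23: [81, 81, 81, 81, 81, 81, 81, 81, 81]
t=24: [90, 90, 90, 90, 90, 90, 90, 90, 90]
t=25: [77, 77, 77, 77, 77, 77, 77, 77, 77]
t=26: [96, 96, 96, 96, 96, 96, 96, 96, 96]
t=27: [69, 69, 69, 69, 69, 69, 69, 69, 69]
t=28: [99, 99, 99, 99, 99, 99, 99, 99, 99]
t=29: [64, 64, 64, 64, 64, 64, 64, 64, 64]
t=30: [92, 92, 92, 92, 92, 92, 92, 92, 92]
t=31: [74, 74, 74, 74, 74, 74, 74, 74, 74]
t=32: [100, 100, 100, 100, 100, 100, 100, 100, 100]
t=33: [63, 63, 63, 63, 63, 63, 63, 63, 63]
t=34: [90, 90, 90, 90, 90, 90, 90, 90, 90]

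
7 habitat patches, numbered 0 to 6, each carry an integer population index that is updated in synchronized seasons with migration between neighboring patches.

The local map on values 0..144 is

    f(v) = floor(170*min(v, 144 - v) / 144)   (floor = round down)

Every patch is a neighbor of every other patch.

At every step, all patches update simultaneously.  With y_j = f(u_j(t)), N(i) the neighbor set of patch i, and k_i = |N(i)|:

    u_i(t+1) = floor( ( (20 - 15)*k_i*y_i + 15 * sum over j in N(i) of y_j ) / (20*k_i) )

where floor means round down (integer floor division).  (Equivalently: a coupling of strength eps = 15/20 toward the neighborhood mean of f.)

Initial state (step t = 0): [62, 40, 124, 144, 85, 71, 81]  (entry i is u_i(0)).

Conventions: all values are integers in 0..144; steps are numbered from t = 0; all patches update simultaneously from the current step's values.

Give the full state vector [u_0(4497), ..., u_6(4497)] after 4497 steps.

Answer: [74, 74, 74, 74, 74, 74, 74]
Key observation: The state at step 4, [83, 83, 83, 83, 83, 83, 83], reappears at step 12: the system is in a cycle of period 8 from step 4 on.  Therefore the state at step 4497 equals the state at step 4 + ((4497 - 4) mod 8) = 9, which is [74, 74, 74, 74, 74, 74, 74].

Derivation:
t=0: [62, 40, 124, 144, 85, 71, 81]
t=1: [55, 52, 49, 46, 54, 56, 55]
t=2: [61, 61, 60, 60, 61, 61, 61]
t=3: [71, 71, 71, 71, 71, 71, 71]
t=4: [83, 83, 83, 83, 83, 83, 83]
t=5: [72, 72, 72, 72, 72, 72, 72]
t=6: [85, 85, 85, 85, 85, 85, 85]
t=7: [69, 69, 69, 69, 69, 69, 69]
t=8: [81, 81, 81, 81, 81, 81, 81]
t=9: [74, 74, 74, 74, 74, 74, 74]
t=10: [82, 82, 82, 82, 82, 82, 82]
t=11: [73, 73, 73, 73, 73, 73, 73]
t=12: [83, 83, 83, 83, 83, 83, 83]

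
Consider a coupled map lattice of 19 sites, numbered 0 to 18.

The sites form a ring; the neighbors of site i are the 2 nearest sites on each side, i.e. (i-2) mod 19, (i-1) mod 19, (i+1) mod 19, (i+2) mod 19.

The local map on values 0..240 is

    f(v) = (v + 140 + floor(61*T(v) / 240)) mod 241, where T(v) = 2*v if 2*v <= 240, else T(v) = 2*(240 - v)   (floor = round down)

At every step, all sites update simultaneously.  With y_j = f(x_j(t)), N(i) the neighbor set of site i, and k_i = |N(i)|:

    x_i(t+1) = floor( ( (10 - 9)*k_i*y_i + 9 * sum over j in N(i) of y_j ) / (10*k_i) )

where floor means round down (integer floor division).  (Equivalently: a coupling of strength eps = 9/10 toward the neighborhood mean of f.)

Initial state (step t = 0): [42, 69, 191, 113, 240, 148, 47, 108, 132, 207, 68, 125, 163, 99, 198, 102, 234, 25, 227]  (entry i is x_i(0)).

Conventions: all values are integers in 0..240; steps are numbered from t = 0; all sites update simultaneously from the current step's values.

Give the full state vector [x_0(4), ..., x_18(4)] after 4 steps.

Answer: [152, 129, 100, 102, 103, 98, 75, 55, 60, 62, 37, 49, 68, 84, 122, 154, 182, 187, 161]

Derivation:
t=0: [42, 69, 191, 113, 240, 148, 47, 108, 132, 207, 68, 125, 163, 99, 198, 102, 234, 25, 227]
t=1: [116, 116, 104, 85, 123, 117, 106, 120, 97, 63, 87, 69, 66, 84, 87, 112, 121, 135, 129]
t=2: [74, 61, 62, 66, 56, 62, 69, 100, 95, 59, 120, 119, 43, 78, 95, 56, 68, 77, 78]
t=3: [112, 135, 181, 231, 181, 139, 123, 118, 85, 78, 132, 126, 69, 124, 104, 39, 66, 57, 59]
t=4: [152, 129, 100, 102, 103, 98, 75, 55, 60, 62, 37, 49, 68, 84, 122, 154, 182, 187, 161]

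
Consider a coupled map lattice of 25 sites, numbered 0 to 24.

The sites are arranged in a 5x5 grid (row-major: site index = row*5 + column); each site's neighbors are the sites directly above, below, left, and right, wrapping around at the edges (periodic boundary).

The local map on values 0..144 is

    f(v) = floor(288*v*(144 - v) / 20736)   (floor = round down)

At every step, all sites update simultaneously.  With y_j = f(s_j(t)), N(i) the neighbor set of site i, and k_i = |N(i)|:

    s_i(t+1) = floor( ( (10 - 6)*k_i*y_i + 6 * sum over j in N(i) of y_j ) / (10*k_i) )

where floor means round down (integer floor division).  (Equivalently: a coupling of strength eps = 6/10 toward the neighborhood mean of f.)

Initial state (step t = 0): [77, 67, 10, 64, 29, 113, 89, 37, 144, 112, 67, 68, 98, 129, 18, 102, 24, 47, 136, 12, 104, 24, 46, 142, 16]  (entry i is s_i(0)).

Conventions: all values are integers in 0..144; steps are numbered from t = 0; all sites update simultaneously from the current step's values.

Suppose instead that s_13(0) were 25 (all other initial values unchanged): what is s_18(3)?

Answer: s_18(3) = 64
Key observation: This trace re-runs the system from the modified initial state.

Derivation:
t=0: [77, 67, 10, 64, 29, 113, 89, 37, 144, 112, 67, 68, 98, 25, 18, 102, 24, 47, 136, 12, 104, 24, 46, 142, 16]
t=1: [61, 57, 45, 38, 51, 57, 63, 43, 32, 38, 59, 64, 59, 32, 39, 52, 50, 52, 25, 28, 52, 50, 43, 27, 30]
t=2: [68, 67, 60, 54, 60, 66, 68, 61, 52, 57, 66, 69, 64, 51, 55, 63, 66, 61, 46, 49, 63, 64, 59, 47, 51]
t=3: [70, 70, 69, 67, 68, 70, 70, 69, 66, 68, 70, 71, 69, 65, 67, 69, 70, 68, 64, 65, 69, 70, 68, 64, 66]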